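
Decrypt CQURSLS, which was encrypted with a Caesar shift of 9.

C(2): 2−9=-7≡19 → T
Q(16): 16−9=7 → H
U(20): 20−9=11 → L
R(17): 17−9=8 → I
S(18): 18−9=9 → J
L(11): 11−9=2 → C
S(18): 18−9=9 → J

THLIJCJ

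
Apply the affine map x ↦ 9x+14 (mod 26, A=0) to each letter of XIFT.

X(23): 9·23+14=221≡13 → N
I(8): 9·8+14=86≡8 → I
F(5): 9·5+14=59≡7 → H
T(19): 9·19+14=185≡3 → D

NIHD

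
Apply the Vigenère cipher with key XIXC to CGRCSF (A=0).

ZOOEPN

Repeat the key across the message: XIXCXI
C(2)+X(23): 25 → Z
G(6)+I(8): 14 → O
R(17)+X(23): 40≡14 → O
C(2)+C(2): 4 → E
S(18)+X(23): 41≡15 → P
F(5)+I(8): 13 → N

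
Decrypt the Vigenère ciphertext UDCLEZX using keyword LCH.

JBVACSM

Repeat the key across the ciphertext: LCHLCHL
U(20)−L(11): 9 → J
D(3)−C(2): 1 → B
C(2)−H(7): -5≡21 → V
L(11)−L(11): 0 → A
E(4)−C(2): 2 → C
Z(25)−H(7): 18 → S
X(23)−L(11): 12 → M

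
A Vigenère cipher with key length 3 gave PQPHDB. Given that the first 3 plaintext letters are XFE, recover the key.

SLL

Subtract each crib letter from the matching ciphertext letter (mod 26):
P(15)−X(23)=-8≡18 → S
Q(16)−F(5)=11 → L
P(15)−E(4)=11 → L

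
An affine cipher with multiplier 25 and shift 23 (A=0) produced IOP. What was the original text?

PJI

The inverse of 25 mod 26 is 25, since 25·25=625≡1. Apply D(y)=25·(y−23) mod 26:
I(8): 25·(8−23)=-375≡15 → P
O(14): 25·(14−23)=-225≡9 → J
P(15): 25·(15−23)=-200≡8 → I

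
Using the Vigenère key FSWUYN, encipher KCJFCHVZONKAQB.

Repeat the key across the message: FSWUYNFSWUYNFS
K(10)+F(5): 15 → P
C(2)+S(18): 20 → U
J(9)+W(22): 31≡5 → F
F(5)+U(20): 25 → Z
C(2)+Y(24): 26≡0 → A
H(7)+N(13): 20 → U
V(21)+F(5): 26≡0 → A
Z(25)+S(18): 43≡17 → R
O(14)+W(22): 36≡10 → K
N(13)+U(20): 33≡7 → H
K(10)+Y(24): 34≡8 → I
A(0)+N(13): 13 → N
Q(16)+F(5): 21 → V
B(1)+S(18): 19 → T

PUFZAUARKHINVT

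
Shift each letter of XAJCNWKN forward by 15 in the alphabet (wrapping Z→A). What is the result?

X(23): 23+15=38≡12 → M
A(0): 0+15=15 → P
J(9): 9+15=24 → Y
C(2): 2+15=17 → R
N(13): 13+15=28≡2 → C
W(22): 22+15=37≡11 → L
K(10): 10+15=25 → Z
N(13): 13+15=28≡2 → C

MPYRCLZC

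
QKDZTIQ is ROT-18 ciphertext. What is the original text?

Q(16): 16−18=-2≡24 → Y
K(10): 10−18=-8≡18 → S
D(3): 3−18=-15≡11 → L
Z(25): 25−18=7 → H
T(19): 19−18=1 → B
I(8): 8−18=-10≡16 → Q
Q(16): 16−18=-2≡24 → Y

YSLHBQY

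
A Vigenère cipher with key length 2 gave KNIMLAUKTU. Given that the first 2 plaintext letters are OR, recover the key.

WW

Subtract each crib letter from the matching ciphertext letter (mod 26):
K(10)−O(14)=-4≡22 → W
N(13)−R(17)=-4≡22 → W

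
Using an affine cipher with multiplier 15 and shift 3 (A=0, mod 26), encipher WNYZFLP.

W(22): 15·22+3=333≡21 → V
N(13): 15·13+3=198≡16 → Q
Y(24): 15·24+3=363≡25 → Z
Z(25): 15·25+3=378≡14 → O
F(5): 15·5+3=78≡0 → A
L(11): 15·11+3=168≡12 → M
P(15): 15·15+3=228≡20 → U

VQZOAMU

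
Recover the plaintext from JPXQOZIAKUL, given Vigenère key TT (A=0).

Repeat the key across the ciphertext: TTTTTTTTTTT
J(9)−T(19): -10≡16 → Q
P(15)−T(19): -4≡22 → W
X(23)−T(19): 4 → E
Q(16)−T(19): -3≡23 → X
O(14)−T(19): -5≡21 → V
Z(25)−T(19): 6 → G
I(8)−T(19): -11≡15 → P
A(0)−T(19): -19≡7 → H
K(10)−T(19): -9≡17 → R
U(20)−T(19): 1 → B
L(11)−T(19): -8≡18 → S

QWEXVGPHRBS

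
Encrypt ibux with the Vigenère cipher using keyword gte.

ouyd

Repeat the key across the message: gteg
i(8)+g(6): 14 → o
b(1)+t(19): 20 → u
u(20)+e(4): 24 → y
x(23)+g(6): 29≡3 → d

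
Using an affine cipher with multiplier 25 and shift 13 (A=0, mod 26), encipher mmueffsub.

m(12): 25·12+13=313≡1 → b
m(12): 25·12+13=313≡1 → b
u(20): 25·20+13=513≡19 → t
e(4): 25·4+13=113≡9 → j
f(5): 25·5+13=138≡8 → i
f(5): 25·5+13=138≡8 → i
s(18): 25·18+13=463≡21 → v
u(20): 25·20+13=513≡19 → t
b(1): 25·1+13=38≡12 → m

bbtjiivtm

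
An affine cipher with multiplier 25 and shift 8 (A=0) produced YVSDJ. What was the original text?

The inverse of 25 mod 26 is 25, since 25·25=625≡1. Apply D(y)=25·(y−8) mod 26:
Y(24): 25·(24−8)=400≡10 → K
V(21): 25·(21−8)=325≡13 → N
S(18): 25·(18−8)=250≡16 → Q
D(3): 25·(3−8)=-125≡5 → F
J(9): 25·(9−8)=25 → Z

KNQFZ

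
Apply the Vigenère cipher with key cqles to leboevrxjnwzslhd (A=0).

Repeat the key across the message: cqlescqlescqlesc
l(11)+c(2): 13 → n
e(4)+q(16): 20 → u
b(1)+l(11): 12 → m
o(14)+e(4): 18 → s
e(4)+s(18): 22 → w
v(21)+c(2): 23 → x
r(17)+q(16): 33≡7 → h
x(23)+l(11): 34≡8 → i
j(9)+e(4): 13 → n
n(13)+s(18): 31≡5 → f
w(22)+c(2): 24 → y
z(25)+q(16): 41≡15 → p
s(18)+l(11): 29≡3 → d
l(11)+e(4): 15 → p
h(7)+s(18): 25 → z
d(3)+c(2): 5 → f

numswxhinfypdpzf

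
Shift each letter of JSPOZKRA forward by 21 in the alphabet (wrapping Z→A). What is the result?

J(9): 9+21=30≡4 → E
S(18): 18+21=39≡13 → N
P(15): 15+21=36≡10 → K
O(14): 14+21=35≡9 → J
Z(25): 25+21=46≡20 → U
K(10): 10+21=31≡5 → F
R(17): 17+21=38≡12 → M
A(0): 0+21=21 → V

ENKJUFMV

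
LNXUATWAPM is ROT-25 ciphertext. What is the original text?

L(11): 11−25=-14≡12 → M
N(13): 13−25=-12≡14 → O
X(23): 23−25=-2≡24 → Y
U(20): 20−25=-5≡21 → V
A(0): 0−25=-25≡1 → B
T(19): 19−25=-6≡20 → U
W(22): 22−25=-3≡23 → X
A(0): 0−25=-25≡1 → B
P(15): 15−25=-10≡16 → Q
M(12): 12−25=-13≡13 → N

MOYVBUXBQN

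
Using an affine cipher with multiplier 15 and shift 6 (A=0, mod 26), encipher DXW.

ZNY

D(3): 15·3+6=51≡25 → Z
X(23): 15·23+6=351≡13 → N
W(22): 15·22+6=336≡24 → Y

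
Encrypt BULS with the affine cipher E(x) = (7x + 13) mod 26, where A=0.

B(1): 7·1+13=20 → U
U(20): 7·20+13=153≡23 → X
L(11): 7·11+13=90≡12 → M
S(18): 7·18+13=139≡9 → J

UXMJ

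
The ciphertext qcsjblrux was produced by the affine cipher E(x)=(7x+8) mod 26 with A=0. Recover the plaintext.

qoupztfyr

The inverse of 7 mod 26 is 15, since 7·15=105≡1. Apply D(y)=15·(y−8) mod 26:
q(16): 15·(16−8)=120≡16 → q
c(2): 15·(2−8)=-90≡14 → o
s(18): 15·(18−8)=150≡20 → u
j(9): 15·(9−8)=15 → p
b(1): 15·(1−8)=-105≡25 → z
l(11): 15·(11−8)=45≡19 → t
r(17): 15·(17−8)=135≡5 → f
u(20): 15·(20−8)=180≡24 → y
x(23): 15·(23−8)=225≡17 → r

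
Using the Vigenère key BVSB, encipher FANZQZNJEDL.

GVFARUFKFYD

Repeat the key across the message: BVSBBVSBBVS
F(5)+B(1): 6 → G
A(0)+V(21): 21 → V
N(13)+S(18): 31≡5 → F
Z(25)+B(1): 26≡0 → A
Q(16)+B(1): 17 → R
Z(25)+V(21): 46≡20 → U
N(13)+S(18): 31≡5 → F
J(9)+B(1): 10 → K
E(4)+B(1): 5 → F
D(3)+V(21): 24 → Y
L(11)+S(18): 29≡3 → D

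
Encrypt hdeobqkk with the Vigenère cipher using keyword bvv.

iyzpwllf

Repeat the key across the message: bvvbvvbv
h(7)+b(1): 8 → i
d(3)+v(21): 24 → y
e(4)+v(21): 25 → z
o(14)+b(1): 15 → p
b(1)+v(21): 22 → w
q(16)+v(21): 37≡11 → l
k(10)+b(1): 11 → l
k(10)+v(21): 31≡5 → f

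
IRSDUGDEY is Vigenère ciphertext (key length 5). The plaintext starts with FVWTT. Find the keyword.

DWWKB

Subtract each crib letter from the matching ciphertext letter (mod 26):
I(8)−F(5)=3 → D
R(17)−V(21)=-4≡22 → W
S(18)−W(22)=-4≡22 → W
D(3)−T(19)=-16≡10 → K
U(20)−T(19)=1 → B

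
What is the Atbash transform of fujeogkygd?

ufqvltpbtw

f(5) → u(20)
u(20) → f(5)
j(9) → q(16)
e(4) → v(21)
o(14) → l(11)
g(6) → t(19)
k(10) → p(15)
y(24) → b(1)
g(6) → t(19)
d(3) → w(22)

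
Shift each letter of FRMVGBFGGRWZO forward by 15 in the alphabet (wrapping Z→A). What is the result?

F(5): 5+15=20 → U
R(17): 17+15=32≡6 → G
M(12): 12+15=27≡1 → B
V(21): 21+15=36≡10 → K
G(6): 6+15=21 → V
B(1): 1+15=16 → Q
F(5): 5+15=20 → U
G(6): 6+15=21 → V
G(6): 6+15=21 → V
R(17): 17+15=32≡6 → G
W(22): 22+15=37≡11 → L
Z(25): 25+15=40≡14 → O
O(14): 14+15=29≡3 → D

UGBKVQUVVGLOD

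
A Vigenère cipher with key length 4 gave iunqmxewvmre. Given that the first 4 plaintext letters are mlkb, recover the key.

Subtract each crib letter from the matching ciphertext letter (mod 26):
i(8)−m(12)=-4≡22 → w
u(20)−l(11)=9 → j
n(13)−k(10)=3 → d
q(16)−b(1)=15 → p

wjdp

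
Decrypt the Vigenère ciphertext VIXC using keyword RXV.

ELCL

Repeat the key across the ciphertext: RXVR
V(21)−R(17): 4 → E
I(8)−X(23): -15≡11 → L
X(23)−V(21): 2 → C
C(2)−R(17): -15≡11 → L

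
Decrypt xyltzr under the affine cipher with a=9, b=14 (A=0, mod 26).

berphj

The inverse of 9 mod 26 is 3, since 9·3=27≡1. Apply D(y)=3·(y−14) mod 26:
x(23): 3·(23−14)=27≡1 → b
y(24): 3·(24−14)=30≡4 → e
l(11): 3·(11−14)=-9≡17 → r
t(19): 3·(19−14)=15 → p
z(25): 3·(25−14)=33≡7 → h
r(17): 3·(17−14)=9 → j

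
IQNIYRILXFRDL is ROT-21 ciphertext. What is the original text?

I(8): 8−21=-13≡13 → N
Q(16): 16−21=-5≡21 → V
N(13): 13−21=-8≡18 → S
I(8): 8−21=-13≡13 → N
Y(24): 24−21=3 → D
R(17): 17−21=-4≡22 → W
I(8): 8−21=-13≡13 → N
L(11): 11−21=-10≡16 → Q
X(23): 23−21=2 → C
F(5): 5−21=-16≡10 → K
R(17): 17−21=-4≡22 → W
D(3): 3−21=-18≡8 → I
L(11): 11−21=-10≡16 → Q

NVSNDWNQCKWIQ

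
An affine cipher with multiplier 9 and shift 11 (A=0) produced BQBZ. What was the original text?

WPWQ

The inverse of 9 mod 26 is 3, since 9·3=27≡1. Apply D(y)=3·(y−11) mod 26:
B(1): 3·(1−11)=-30≡22 → W
Q(16): 3·(16−11)=15 → P
B(1): 3·(1−11)=-30≡22 → W
Z(25): 3·(25−11)=42≡16 → Q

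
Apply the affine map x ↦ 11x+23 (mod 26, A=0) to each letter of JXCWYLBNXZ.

SQTFBOIKQM

J(9): 11·9+23=122≡18 → S
X(23): 11·23+23=276≡16 → Q
C(2): 11·2+23=45≡19 → T
W(22): 11·22+23=265≡5 → F
Y(24): 11·24+23=287≡1 → B
L(11): 11·11+23=144≡14 → O
B(1): 11·1+23=34≡8 → I
N(13): 11·13+23=166≡10 → K
X(23): 11·23+23=276≡16 → Q
Z(25): 11·25+23=298≡12 → M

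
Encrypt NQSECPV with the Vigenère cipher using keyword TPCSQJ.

Repeat the key across the message: TPCSQJT
N(13)+T(19): 32≡6 → G
Q(16)+P(15): 31≡5 → F
S(18)+C(2): 20 → U
E(4)+S(18): 22 → W
C(2)+Q(16): 18 → S
P(15)+J(9): 24 → Y
V(21)+T(19): 40≡14 → O

GFUWSYO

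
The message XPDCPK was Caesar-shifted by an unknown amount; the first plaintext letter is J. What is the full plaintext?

JBPOBW

From the crib: X(23)−J(9)=14, so the shift is 14.
Subtract 14 from each ciphertext letter:
X(23): 23−14=9 → J
P(15): 15−14=1 → B
D(3): 3−14=-11≡15 → P
C(2): 2−14=-12≡14 → O
P(15): 15−14=1 → B
K(10): 10−14=-4≡22 → W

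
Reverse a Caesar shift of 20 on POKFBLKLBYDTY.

P(15): 15−20=-5≡21 → V
O(14): 14−20=-6≡20 → U
K(10): 10−20=-10≡16 → Q
F(5): 5−20=-15≡11 → L
B(1): 1−20=-19≡7 → H
L(11): 11−20=-9≡17 → R
K(10): 10−20=-10≡16 → Q
L(11): 11−20=-9≡17 → R
B(1): 1−20=-19≡7 → H
Y(24): 24−20=4 → E
D(3): 3−20=-17≡9 → J
T(19): 19−20=-1≡25 → Z
Y(24): 24−20=4 → E

VUQLHRQRHEJZE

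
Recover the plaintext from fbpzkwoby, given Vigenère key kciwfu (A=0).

vzhdfcezq

Repeat the key across the ciphertext: kciwfukci
f(5)−k(10): -5≡21 → v
b(1)−c(2): -1≡25 → z
p(15)−i(8): 7 → h
z(25)−w(22): 3 → d
k(10)−f(5): 5 → f
w(22)−u(20): 2 → c
o(14)−k(10): 4 → e
b(1)−c(2): -1≡25 → z
y(24)−i(8): 16 → q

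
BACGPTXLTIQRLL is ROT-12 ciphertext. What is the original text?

B(1): 1−12=-11≡15 → P
A(0): 0−12=-12≡14 → O
C(2): 2−12=-10≡16 → Q
G(6): 6−12=-6≡20 → U
P(15): 15−12=3 → D
T(19): 19−12=7 → H
X(23): 23−12=11 → L
L(11): 11−12=-1≡25 → Z
T(19): 19−12=7 → H
I(8): 8−12=-4≡22 → W
Q(16): 16−12=4 → E
R(17): 17−12=5 → F
L(11): 11−12=-1≡25 → Z
L(11): 11−12=-1≡25 → Z

POQUDHLZHWEFZZ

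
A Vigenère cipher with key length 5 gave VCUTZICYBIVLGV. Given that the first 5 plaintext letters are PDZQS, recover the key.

GZVDH

Subtract each crib letter from the matching ciphertext letter (mod 26):
V(21)−P(15)=6 → G
C(2)−D(3)=-1≡25 → Z
U(20)−Z(25)=-5≡21 → V
T(19)−Q(16)=3 → D
Z(25)−S(18)=7 → H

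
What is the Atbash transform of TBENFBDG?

GYVMUYWT

T(19) → G(6)
B(1) → Y(24)
E(4) → V(21)
N(13) → M(12)
F(5) → U(20)
B(1) → Y(24)
D(3) → W(22)
G(6) → T(19)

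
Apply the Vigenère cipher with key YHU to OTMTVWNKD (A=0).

Repeat the key across the message: YHUYHUYHU
O(14)+Y(24): 38≡12 → M
T(19)+H(7): 26≡0 → A
M(12)+U(20): 32≡6 → G
T(19)+Y(24): 43≡17 → R
V(21)+H(7): 28≡2 → C
W(22)+U(20): 42≡16 → Q
N(13)+Y(24): 37≡11 → L
K(10)+H(7): 17 → R
D(3)+U(20): 23 → X

MAGRCQLRX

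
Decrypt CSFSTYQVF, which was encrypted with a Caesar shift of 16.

C(2): 2−16=-14≡12 → M
S(18): 18−16=2 → C
F(5): 5−16=-11≡15 → P
S(18): 18−16=2 → C
T(19): 19−16=3 → D
Y(24): 24−16=8 → I
Q(16): 16−16=0 → A
V(21): 21−16=5 → F
F(5): 5−16=-11≡15 → P

MCPCDIAFP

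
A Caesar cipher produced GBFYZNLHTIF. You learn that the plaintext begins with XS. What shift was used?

9

From the crib: G(6)−X(23)=-17≡9, so the shift is 9.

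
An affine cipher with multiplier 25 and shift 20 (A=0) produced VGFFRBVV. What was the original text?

ZOPPDTZZ

The inverse of 25 mod 26 is 25, since 25·25=625≡1. Apply D(y)=25·(y−20) mod 26:
V(21): 25·(21−20)=25 → Z
G(6): 25·(6−20)=-350≡14 → O
F(5): 25·(5−20)=-375≡15 → P
F(5): 25·(5−20)=-375≡15 → P
R(17): 25·(17−20)=-75≡3 → D
B(1): 25·(1−20)=-475≡19 → T
V(21): 25·(21−20)=25 → Z
V(21): 25·(21−20)=25 → Z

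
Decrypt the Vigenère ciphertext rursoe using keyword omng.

diemas

Repeat the key across the ciphertext: omngom
r(17)−o(14): 3 → d
u(20)−m(12): 8 → i
r(17)−n(13): 4 → e
s(18)−g(6): 12 → m
o(14)−o(14): 0 → a
e(4)−m(12): -8≡18 → s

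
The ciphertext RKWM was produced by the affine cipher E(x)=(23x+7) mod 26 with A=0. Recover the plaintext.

The inverse of 23 mod 26 is 17, since 23·17=391≡1. Apply D(y)=17·(y−7) mod 26:
R(17): 17·(17−7)=170≡14 → O
K(10): 17·(10−7)=51≡25 → Z
W(22): 17·(22−7)=255≡21 → V
M(12): 17·(12−7)=85≡7 → H

OZVH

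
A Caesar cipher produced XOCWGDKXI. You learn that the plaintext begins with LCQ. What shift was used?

12

From the crib: X(23)−L(11)=12, so the shift is 12.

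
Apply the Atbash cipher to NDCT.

N(13) → M(12)
D(3) → W(22)
C(2) → X(23)
T(19) → G(6)

MWXG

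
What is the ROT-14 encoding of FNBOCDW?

F(5): 5+14=19 → T
N(13): 13+14=27≡1 → B
B(1): 1+14=15 → P
O(14): 14+14=28≡2 → C
C(2): 2+14=16 → Q
D(3): 3+14=17 → R
W(22): 22+14=36≡10 → K

TBPCQRK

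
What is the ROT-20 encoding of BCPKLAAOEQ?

VWJEFUUIYK

B(1): 1+20=21 → V
C(2): 2+20=22 → W
P(15): 15+20=35≡9 → J
K(10): 10+20=30≡4 → E
L(11): 11+20=31≡5 → F
A(0): 0+20=20 → U
A(0): 0+20=20 → U
O(14): 14+20=34≡8 → I
E(4): 4+20=24 → Y
Q(16): 16+20=36≡10 → K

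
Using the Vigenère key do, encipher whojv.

Repeat the key across the message: dodod
w(22)+d(3): 25 → z
h(7)+o(14): 21 → v
o(14)+d(3): 17 → r
j(9)+o(14): 23 → x
v(21)+d(3): 24 → y

zvrxy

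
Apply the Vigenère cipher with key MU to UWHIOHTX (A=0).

GQTCABFR

Repeat the key across the message: MUMUMUMU
U(20)+M(12): 32≡6 → G
W(22)+U(20): 42≡16 → Q
H(7)+M(12): 19 → T
I(8)+U(20): 28≡2 → C
O(14)+M(12): 26≡0 → A
H(7)+U(20): 27≡1 → B
T(19)+M(12): 31≡5 → F
X(23)+U(20): 43≡17 → R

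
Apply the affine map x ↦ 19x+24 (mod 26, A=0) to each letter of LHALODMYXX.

L(11): 19·11+24=233≡25 → Z
H(7): 19·7+24=157≡1 → B
A(0): 19·0+24=24 → Y
L(11): 19·11+24=233≡25 → Z
O(14): 19·14+24=290≡4 → E
D(3): 19·3+24=81≡3 → D
M(12): 19·12+24=252≡18 → S
Y(24): 19·24+24=480≡12 → M
X(23): 19·23+24=461≡19 → T
X(23): 19·23+24=461≡19 → T

ZBYZEDSMTT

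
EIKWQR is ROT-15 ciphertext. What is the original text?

PTVHBC

E(4): 4−15=-11≡15 → P
I(8): 8−15=-7≡19 → T
K(10): 10−15=-5≡21 → V
W(22): 22−15=7 → H
Q(16): 16−15=1 → B
R(17): 17−15=2 → C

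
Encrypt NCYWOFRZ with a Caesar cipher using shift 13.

APLJBSEM

N(13): 13+13=26≡0 → A
C(2): 2+13=15 → P
Y(24): 24+13=37≡11 → L
W(22): 22+13=35≡9 → J
O(14): 14+13=27≡1 → B
F(5): 5+13=18 → S
R(17): 17+13=30≡4 → E
Z(25): 25+13=38≡12 → M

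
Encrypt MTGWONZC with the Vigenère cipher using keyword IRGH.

Repeat the key across the message: IRGHIRGH
M(12)+I(8): 20 → U
T(19)+R(17): 36≡10 → K
G(6)+G(6): 12 → M
W(22)+H(7): 29≡3 → D
O(14)+I(8): 22 → W
N(13)+R(17): 30≡4 → E
Z(25)+G(6): 31≡5 → F
C(2)+H(7): 9 → J

UKMDWEFJ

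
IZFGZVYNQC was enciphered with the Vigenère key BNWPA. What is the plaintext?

Repeat the key across the ciphertext: BNWPABNWPA
I(8)−B(1): 7 → H
Z(25)−N(13): 12 → M
F(5)−W(22): -17≡9 → J
G(6)−P(15): -9≡17 → R
Z(25)−A(0): 25 → Z
V(21)−B(1): 20 → U
Y(24)−N(13): 11 → L
N(13)−W(22): -9≡17 → R
Q(16)−P(15): 1 → B
C(2)−A(0): 2 → C

HMJRZULRBC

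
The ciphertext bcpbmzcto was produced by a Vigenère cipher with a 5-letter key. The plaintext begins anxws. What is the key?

bpsfu

Subtract each crib letter from the matching ciphertext letter (mod 26):
b(1)−a(0)=1 → b
c(2)−n(13)=-11≡15 → p
p(15)−x(23)=-8≡18 → s
b(1)−w(22)=-21≡5 → f
m(12)−s(18)=-6≡20 → u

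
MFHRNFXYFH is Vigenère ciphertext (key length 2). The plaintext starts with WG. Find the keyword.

Subtract each crib letter from the matching ciphertext letter (mod 26):
M(12)−W(22)=-10≡16 → Q
F(5)−G(6)=-1≡25 → Z

QZ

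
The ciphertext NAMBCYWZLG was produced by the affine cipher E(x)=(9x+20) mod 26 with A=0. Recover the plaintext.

FSCVYMGPZK

The inverse of 9 mod 26 is 3, since 9·3=27≡1. Apply D(y)=3·(y−20) mod 26:
N(13): 3·(13−20)=-21≡5 → F
A(0): 3·(0−20)=-60≡18 → S
M(12): 3·(12−20)=-24≡2 → C
B(1): 3·(1−20)=-57≡21 → V
C(2): 3·(2−20)=-54≡24 → Y
Y(24): 3·(24−20)=12 → M
W(22): 3·(22−20)=6 → G
Z(25): 3·(25−20)=15 → P
L(11): 3·(11−20)=-27≡25 → Z
G(6): 3·(6−20)=-42≡10 → K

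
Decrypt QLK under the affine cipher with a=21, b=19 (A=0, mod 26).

The inverse of 21 mod 26 is 5, since 21·5=105≡1. Apply D(y)=5·(y−19) mod 26:
Q(16): 5·(16−19)=-15≡11 → L
L(11): 5·(11−19)=-40≡12 → M
K(10): 5·(10−19)=-45≡7 → H

LMH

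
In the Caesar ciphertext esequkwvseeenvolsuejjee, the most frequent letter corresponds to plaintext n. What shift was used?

The most frequent ciphertext letter is e (appears 8 times).
e is position 4; n is position 13.
Shift = -9≡17.

17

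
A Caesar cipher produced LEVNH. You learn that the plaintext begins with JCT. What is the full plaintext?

JCTLF

From the crib: L(11)−J(9)=2, so the shift is 2.
Subtract 2 from each ciphertext letter:
L(11): 11−2=9 → J
E(4): 4−2=2 → C
V(21): 21−2=19 → T
N(13): 13−2=11 → L
H(7): 7−2=5 → F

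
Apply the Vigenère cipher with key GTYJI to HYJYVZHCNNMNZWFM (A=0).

NRHHDFAAWVSGXFNS

Repeat the key across the message: GTYJIGTYJIGTYJIG
H(7)+G(6): 13 → N
Y(24)+T(19): 43≡17 → R
J(9)+Y(24): 33≡7 → H
Y(24)+J(9): 33≡7 → H
V(21)+I(8): 29≡3 → D
Z(25)+G(6): 31≡5 → F
H(7)+T(19): 26≡0 → A
C(2)+Y(24): 26≡0 → A
N(13)+J(9): 22 → W
N(13)+I(8): 21 → V
M(12)+G(6): 18 → S
N(13)+T(19): 32≡6 → G
Z(25)+Y(24): 49≡23 → X
W(22)+J(9): 31≡5 → F
F(5)+I(8): 13 → N
M(12)+G(6): 18 → S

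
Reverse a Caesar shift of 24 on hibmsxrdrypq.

h(7): 7−24=-17≡9 → j
i(8): 8−24=-16≡10 → k
b(1): 1−24=-23≡3 → d
m(12): 12−24=-12≡14 → o
s(18): 18−24=-6≡20 → u
x(23): 23−24=-1≡25 → z
r(17): 17−24=-7≡19 → t
d(3): 3−24=-21≡5 → f
r(17): 17−24=-7≡19 → t
y(24): 24−24=0 → a
p(15): 15−24=-9≡17 → r
q(16): 16−24=-8≡18 → s

jkdouztftars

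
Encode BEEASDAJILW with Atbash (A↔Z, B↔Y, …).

B(1) → Y(24)
E(4) → V(21)
E(4) → V(21)
A(0) → Z(25)
S(18) → H(7)
D(3) → W(22)
A(0) → Z(25)
J(9) → Q(16)
I(8) → R(17)
L(11) → O(14)
W(22) → D(3)

YVVZHWZQROD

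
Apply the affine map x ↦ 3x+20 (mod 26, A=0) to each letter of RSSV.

TWWF

R(17): 3·17+20=71≡19 → T
S(18): 3·18+20=74≡22 → W
S(18): 3·18+20=74≡22 → W
V(21): 3·21+20=83≡5 → F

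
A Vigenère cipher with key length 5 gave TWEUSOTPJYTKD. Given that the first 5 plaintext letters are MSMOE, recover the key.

Subtract each crib letter from the matching ciphertext letter (mod 26):
T(19)−M(12)=7 → H
W(22)−S(18)=4 → E
E(4)−M(12)=-8≡18 → S
U(20)−O(14)=6 → G
S(18)−E(4)=14 → O

HESGO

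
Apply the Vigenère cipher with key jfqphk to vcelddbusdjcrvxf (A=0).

ehuaknkzisqmaanu

Repeat the key across the message: jfqphkjfqphkjfqp
v(21)+j(9): 30≡4 → e
c(2)+f(5): 7 → h
e(4)+q(16): 20 → u
l(11)+p(15): 26≡0 → a
d(3)+h(7): 10 → k
d(3)+k(10): 13 → n
b(1)+j(9): 10 → k
u(20)+f(5): 25 → z
s(18)+q(16): 34≡8 → i
d(3)+p(15): 18 → s
j(9)+h(7): 16 → q
c(2)+k(10): 12 → m
r(17)+j(9): 26≡0 → a
v(21)+f(5): 26≡0 → a
x(23)+q(16): 39≡13 → n
f(5)+p(15): 20 → u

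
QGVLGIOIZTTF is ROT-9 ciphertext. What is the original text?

Q(16): 16−9=7 → H
G(6): 6−9=-3≡23 → X
V(21): 21−9=12 → M
L(11): 11−9=2 → C
G(6): 6−9=-3≡23 → X
I(8): 8−9=-1≡25 → Z
O(14): 14−9=5 → F
I(8): 8−9=-1≡25 → Z
Z(25): 25−9=16 → Q
T(19): 19−9=10 → K
T(19): 19−9=10 → K
F(5): 5−9=-4≡22 → W

HXMCXZFZQKKW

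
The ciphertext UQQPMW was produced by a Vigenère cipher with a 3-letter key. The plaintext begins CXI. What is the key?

STI

Subtract each crib letter from the matching ciphertext letter (mod 26):
U(20)−C(2)=18 → S
Q(16)−X(23)=-7≡19 → T
Q(16)−I(8)=8 → I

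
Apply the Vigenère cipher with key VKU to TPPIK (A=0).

OZJDU

Repeat the key across the message: VKUVK
T(19)+V(21): 40≡14 → O
P(15)+K(10): 25 → Z
P(15)+U(20): 35≡9 → J
I(8)+V(21): 29≡3 → D
K(10)+K(10): 20 → U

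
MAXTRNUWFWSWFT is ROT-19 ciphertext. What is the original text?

M(12): 12−19=-7≡19 → T
A(0): 0−19=-19≡7 → H
X(23): 23−19=4 → E
T(19): 19−19=0 → A
R(17): 17−19=-2≡24 → Y
N(13): 13−19=-6≡20 → U
U(20): 20−19=1 → B
W(22): 22−19=3 → D
F(5): 5−19=-14≡12 → M
W(22): 22−19=3 → D
S(18): 18−19=-1≡25 → Z
W(22): 22−19=3 → D
F(5): 5−19=-14≡12 → M
T(19): 19−19=0 → A

THEAYUBDMDZDMA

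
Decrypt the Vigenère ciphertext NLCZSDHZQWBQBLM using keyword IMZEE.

Repeat the key across the ciphertext: IMZEEIMZEEIMZEE
N(13)−I(8): 5 → F
L(11)−M(12): -1≡25 → Z
C(2)−Z(25): -23≡3 → D
Z(25)−E(4): 21 → V
S(18)−E(4): 14 → O
D(3)−I(8): -5≡21 → V
H(7)−M(12): -5≡21 → V
Z(25)−Z(25): 0 → A
Q(16)−E(4): 12 → M
W(22)−E(4): 18 → S
B(1)−I(8): -7≡19 → T
Q(16)−M(12): 4 → E
B(1)−Z(25): -24≡2 → C
L(11)−E(4): 7 → H
M(12)−E(4): 8 → I

FZDVOVVAMSTECHI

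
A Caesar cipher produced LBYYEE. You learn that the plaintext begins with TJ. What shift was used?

From the crib: L(11)−T(19)=-8≡18, so the shift is 18.

18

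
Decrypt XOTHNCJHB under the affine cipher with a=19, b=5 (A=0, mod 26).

QVYWKTSWI

The inverse of 19 mod 26 is 11, since 19·11=209≡1. Apply D(y)=11·(y−5) mod 26:
X(23): 11·(23−5)=198≡16 → Q
O(14): 11·(14−5)=99≡21 → V
T(19): 11·(19−5)=154≡24 → Y
H(7): 11·(7−5)=22 → W
N(13): 11·(13−5)=88≡10 → K
C(2): 11·(2−5)=-33≡19 → T
J(9): 11·(9−5)=44≡18 → S
H(7): 11·(7−5)=22 → W
B(1): 11·(1−5)=-44≡8 → I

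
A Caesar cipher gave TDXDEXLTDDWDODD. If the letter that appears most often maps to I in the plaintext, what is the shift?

21

The most frequent ciphertext letter is D (appears 7 times).
D is position 3; I is position 8.
Shift = -5≡21.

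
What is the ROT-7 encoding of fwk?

mdr

f(5): 5+7=12 → m
w(22): 22+7=29≡3 → d
k(10): 10+7=17 → r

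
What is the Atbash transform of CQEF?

C(2) → X(23)
Q(16) → J(9)
E(4) → V(21)
F(5) → U(20)

XJVU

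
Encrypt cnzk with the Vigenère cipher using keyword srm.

Repeat the key across the message: srms
c(2)+s(18): 20 → u
n(13)+r(17): 30≡4 → e
z(25)+m(12): 37≡11 → l
k(10)+s(18): 28≡2 → c

uelc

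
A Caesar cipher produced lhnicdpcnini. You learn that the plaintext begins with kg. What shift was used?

From the crib: l(11)−k(10)=1, so the shift is 1.

1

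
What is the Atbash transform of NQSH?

N(13) → M(12)
Q(16) → J(9)
S(18) → H(7)
H(7) → S(18)

MJHS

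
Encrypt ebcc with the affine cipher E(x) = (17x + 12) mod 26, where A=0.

cduu

e(4): 17·4+12=80≡2 → c
b(1): 17·1+12=29≡3 → d
c(2): 17·2+12=46≡20 → u
c(2): 17·2+12=46≡20 → u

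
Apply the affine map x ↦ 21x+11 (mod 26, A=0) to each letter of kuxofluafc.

k(10): 21·10+11=221≡13 → n
u(20): 21·20+11=431≡15 → p
x(23): 21·23+11=494≡0 → a
o(14): 21·14+11=305≡19 → t
f(5): 21·5+11=116≡12 → m
l(11): 21·11+11=242≡8 → i
u(20): 21·20+11=431≡15 → p
a(0): 21·0+11=11 → l
f(5): 21·5+11=116≡12 → m
c(2): 21·2+11=53≡1 → b

npatmiplmb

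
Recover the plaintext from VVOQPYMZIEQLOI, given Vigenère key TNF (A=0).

CIJXCTTMDLDGVV

Repeat the key across the ciphertext: TNFTNFTNFTNFTN
V(21)−T(19): 2 → C
V(21)−N(13): 8 → I
O(14)−F(5): 9 → J
Q(16)−T(19): -3≡23 → X
P(15)−N(13): 2 → C
Y(24)−F(5): 19 → T
M(12)−T(19): -7≡19 → T
Z(25)−N(13): 12 → M
I(8)−F(5): 3 → D
E(4)−T(19): -15≡11 → L
Q(16)−N(13): 3 → D
L(11)−F(5): 6 → G
O(14)−T(19): -5≡21 → V
I(8)−N(13): -5≡21 → V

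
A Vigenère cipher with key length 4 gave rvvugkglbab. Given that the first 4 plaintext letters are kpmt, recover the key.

hgjb

Subtract each crib letter from the matching ciphertext letter (mod 26):
r(17)−k(10)=7 → h
v(21)−p(15)=6 → g
v(21)−m(12)=9 → j
u(20)−t(19)=1 → b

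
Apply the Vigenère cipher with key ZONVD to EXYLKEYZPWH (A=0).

DLLGNDMMKZG

Repeat the key across the message: ZONVDZONVDZ
E(4)+Z(25): 29≡3 → D
X(23)+O(14): 37≡11 → L
Y(24)+N(13): 37≡11 → L
L(11)+V(21): 32≡6 → G
K(10)+D(3): 13 → N
E(4)+Z(25): 29≡3 → D
Y(24)+O(14): 38≡12 → M
Z(25)+N(13): 38≡12 → M
P(15)+V(21): 36≡10 → K
W(22)+D(3): 25 → Z
H(7)+Z(25): 32≡6 → G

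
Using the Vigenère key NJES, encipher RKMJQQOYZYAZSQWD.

Repeat the key across the message: NJESNJESNJESNJES
R(17)+N(13): 30≡4 → E
K(10)+J(9): 19 → T
M(12)+E(4): 16 → Q
J(9)+S(18): 27≡1 → B
Q(16)+N(13): 29≡3 → D
Q(16)+J(9): 25 → Z
O(14)+E(4): 18 → S
Y(24)+S(18): 42≡16 → Q
Z(25)+N(13): 38≡12 → M
Y(24)+J(9): 33≡7 → H
A(0)+E(4): 4 → E
Z(25)+S(18): 43≡17 → R
S(18)+N(13): 31≡5 → F
Q(16)+J(9): 25 → Z
W(22)+E(4): 26≡0 → A
D(3)+S(18): 21 → V

ETQBDZSQMHERFZAV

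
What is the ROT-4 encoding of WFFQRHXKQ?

AJJUVLBOU

W(22): 22+4=26≡0 → A
F(5): 5+4=9 → J
F(5): 5+4=9 → J
Q(16): 16+4=20 → U
R(17): 17+4=21 → V
H(7): 7+4=11 → L
X(23): 23+4=27≡1 → B
K(10): 10+4=14 → O
Q(16): 16+4=20 → U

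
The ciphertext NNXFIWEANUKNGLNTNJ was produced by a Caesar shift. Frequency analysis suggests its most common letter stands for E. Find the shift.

9

The most frequent ciphertext letter is N (appears 6 times).
N is position 13; E is position 4.
Shift = 9.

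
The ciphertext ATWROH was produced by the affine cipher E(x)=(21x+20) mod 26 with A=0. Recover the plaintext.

The inverse of 21 mod 26 is 5, since 21·5=105≡1. Apply D(y)=5·(y−20) mod 26:
A(0): 5·(0−20)=-100≡4 → E
T(19): 5·(19−20)=-5≡21 → V
W(22): 5·(22−20)=10 → K
R(17): 5·(17−20)=-15≡11 → L
O(14): 5·(14−20)=-30≡22 → W
H(7): 5·(7−20)=-65≡13 → N

EVKLWN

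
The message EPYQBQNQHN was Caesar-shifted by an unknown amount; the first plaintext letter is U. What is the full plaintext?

From the crib: E(4)−U(20)=-16≡10, so the shift is 10.
Subtract 10 from each ciphertext letter:
E(4): 4−10=-6≡20 → U
P(15): 15−10=5 → F
Y(24): 24−10=14 → O
Q(16): 16−10=6 → G
B(1): 1−10=-9≡17 → R
Q(16): 16−10=6 → G
N(13): 13−10=3 → D
Q(16): 16−10=6 → G
H(7): 7−10=-3≡23 → X
N(13): 13−10=3 → D

UFOGRGDGXD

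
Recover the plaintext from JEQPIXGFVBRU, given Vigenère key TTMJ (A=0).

Repeat the key across the ciphertext: TTMJTTMJTTMJ
J(9)−T(19): -10≡16 → Q
E(4)−T(19): -15≡11 → L
Q(16)−M(12): 4 → E
P(15)−J(9): 6 → G
I(8)−T(19): -11≡15 → P
X(23)−T(19): 4 → E
G(6)−M(12): -6≡20 → U
F(5)−J(9): -4≡22 → W
V(21)−T(19): 2 → C
B(1)−T(19): -18≡8 → I
R(17)−M(12): 5 → F
U(20)−J(9): 11 → L

QLEGPEUWCIFL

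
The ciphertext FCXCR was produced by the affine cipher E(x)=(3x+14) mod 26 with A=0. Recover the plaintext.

XWDWB

The inverse of 3 mod 26 is 9, since 3·9=27≡1. Apply D(y)=9·(y−14) mod 26:
F(5): 9·(5−14)=-81≡23 → X
C(2): 9·(2−14)=-108≡22 → W
X(23): 9·(23−14)=81≡3 → D
C(2): 9·(2−14)=-108≡22 → W
R(17): 9·(17−14)=27≡1 → B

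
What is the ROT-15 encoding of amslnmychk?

pbhacbnrwz

a(0): 0+15=15 → p
m(12): 12+15=27≡1 → b
s(18): 18+15=33≡7 → h
l(11): 11+15=26≡0 → a
n(13): 13+15=28≡2 → c
m(12): 12+15=27≡1 → b
y(24): 24+15=39≡13 → n
c(2): 2+15=17 → r
h(7): 7+15=22 → w
k(10): 10+15=25 → z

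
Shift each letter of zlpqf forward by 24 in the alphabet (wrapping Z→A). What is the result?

z(25): 25+24=49≡23 → x
l(11): 11+24=35≡9 → j
p(15): 15+24=39≡13 → n
q(16): 16+24=40≡14 → o
f(5): 5+24=29≡3 → d

xjnod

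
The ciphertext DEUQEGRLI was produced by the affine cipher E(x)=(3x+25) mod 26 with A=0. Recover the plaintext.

The inverse of 3 mod 26 is 9, since 3·9=27≡1. Apply D(y)=9·(y−25) mod 26:
D(3): 9·(3−25)=-198≡10 → K
E(4): 9·(4−25)=-189≡19 → T
U(20): 9·(20−25)=-45≡7 → H
Q(16): 9·(16−25)=-81≡23 → X
E(4): 9·(4−25)=-189≡19 → T
G(6): 9·(6−25)=-171≡11 → L
R(17): 9·(17−25)=-72≡6 → G
L(11): 9·(11−25)=-126≡4 → E
I(8): 9·(8−25)=-153≡3 → D

KTHXTLGED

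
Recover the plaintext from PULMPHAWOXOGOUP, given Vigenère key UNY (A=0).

Repeat the key across the ciphertext: UNYUNYUNYUNYUNY
P(15)−U(20): -5≡21 → V
U(20)−N(13): 7 → H
L(11)−Y(24): -13≡13 → N
M(12)−U(20): -8≡18 → S
P(15)−N(13): 2 → C
H(7)−Y(24): -17≡9 → J
A(0)−U(20): -20≡6 → G
W(22)−N(13): 9 → J
O(14)−Y(24): -10≡16 → Q
X(23)−U(20): 3 → D
O(14)−N(13): 1 → B
G(6)−Y(24): -18≡8 → I
O(14)−U(20): -6≡20 → U
U(20)−N(13): 7 → H
P(15)−Y(24): -9≡17 → R

VHNSCJGJQDBIUHR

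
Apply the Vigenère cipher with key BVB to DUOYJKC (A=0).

EPPZELD

Repeat the key across the message: BVBBVBB
D(3)+B(1): 4 → E
U(20)+V(21): 41≡15 → P
O(14)+B(1): 15 → P
Y(24)+B(1): 25 → Z
J(9)+V(21): 30≡4 → E
K(10)+B(1): 11 → L
C(2)+B(1): 3 → D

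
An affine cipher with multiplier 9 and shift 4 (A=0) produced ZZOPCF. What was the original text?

LLEHUD

The inverse of 9 mod 26 is 3, since 9·3=27≡1. Apply D(y)=3·(y−4) mod 26:
Z(25): 3·(25−4)=63≡11 → L
Z(25): 3·(25−4)=63≡11 → L
O(14): 3·(14−4)=30≡4 → E
P(15): 3·(15−4)=33≡7 → H
C(2): 3·(2−4)=-6≡20 → U
F(5): 3·(5−4)=3 → D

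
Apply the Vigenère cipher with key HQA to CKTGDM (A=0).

Repeat the key across the message: HQAHQA
C(2)+H(7): 9 → J
K(10)+Q(16): 26≡0 → A
T(19)+A(0): 19 → T
G(6)+H(7): 13 → N
D(3)+Q(16): 19 → T
M(12)+A(0): 12 → M

JATNTM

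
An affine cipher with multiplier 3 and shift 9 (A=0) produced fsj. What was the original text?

qda

The inverse of 3 mod 26 is 9, since 3·9=27≡1. Apply D(y)=9·(y−9) mod 26:
f(5): 9·(5−9)=-36≡16 → q
s(18): 9·(18−9)=81≡3 → d
j(9): 9·(9−9)=0 → a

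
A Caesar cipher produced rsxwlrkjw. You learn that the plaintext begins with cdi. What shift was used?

From the crib: r(17)−c(2)=15, so the shift is 15.

15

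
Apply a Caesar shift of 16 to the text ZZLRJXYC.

PPBHZNOS

Z(25): 25+16=41≡15 → P
Z(25): 25+16=41≡15 → P
L(11): 11+16=27≡1 → B
R(17): 17+16=33≡7 → H
J(9): 9+16=25 → Z
X(23): 23+16=39≡13 → N
Y(24): 24+16=40≡14 → O
C(2): 2+16=18 → S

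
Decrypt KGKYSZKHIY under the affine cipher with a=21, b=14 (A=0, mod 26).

The inverse of 21 mod 26 is 5, since 21·5=105≡1. Apply D(y)=5·(y−14) mod 26:
K(10): 5·(10−14)=-20≡6 → G
G(6): 5·(6−14)=-40≡12 → M
K(10): 5·(10−14)=-20≡6 → G
Y(24): 5·(24−14)=50≡24 → Y
S(18): 5·(18−14)=20 → U
Z(25): 5·(25−14)=55≡3 → D
K(10): 5·(10−14)=-20≡6 → G
H(7): 5·(7−14)=-35≡17 → R
I(8): 5·(8−14)=-30≡22 → W
Y(24): 5·(24−14)=50≡24 → Y

GMGYUDGRWY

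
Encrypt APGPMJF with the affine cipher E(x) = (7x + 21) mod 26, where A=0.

A(0): 7·0+21=21 → V
P(15): 7·15+21=126≡22 → W
G(6): 7·6+21=63≡11 → L
P(15): 7·15+21=126≡22 → W
M(12): 7·12+21=105≡1 → B
J(9): 7·9+21=84≡6 → G
F(5): 7·5+21=56≡4 → E

VWLWBGE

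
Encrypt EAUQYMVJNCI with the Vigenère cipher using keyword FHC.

Repeat the key across the message: FHCFHCFHCFH
E(4)+F(5): 9 → J
A(0)+H(7): 7 → H
U(20)+C(2): 22 → W
Q(16)+F(5): 21 → V
Y(24)+H(7): 31≡5 → F
M(12)+C(2): 14 → O
V(21)+F(5): 26≡0 → A
J(9)+H(7): 16 → Q
N(13)+C(2): 15 → P
C(2)+F(5): 7 → H
I(8)+H(7): 15 → P

JHWVFOAQPHP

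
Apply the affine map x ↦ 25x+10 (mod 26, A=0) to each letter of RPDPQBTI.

TVHVUJRC

R(17): 25·17+10=435≡19 → T
P(15): 25·15+10=385≡21 → V
D(3): 25·3+10=85≡7 → H
P(15): 25·15+10=385≡21 → V
Q(16): 25·16+10=410≡20 → U
B(1): 25·1+10=35≡9 → J
T(19): 25·19+10=485≡17 → R
I(8): 25·8+10=210≡2 → C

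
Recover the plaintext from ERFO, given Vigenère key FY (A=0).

Repeat the key across the ciphertext: FYFY
E(4)−F(5): -1≡25 → Z
R(17)−Y(24): -7≡19 → T
F(5)−F(5): 0 → A
O(14)−Y(24): -10≡16 → Q

ZTAQ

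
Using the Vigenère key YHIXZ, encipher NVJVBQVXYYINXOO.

Repeat the key across the message: YHIXZYHIXZYHIXZ
N(13)+Y(24): 37≡11 → L
V(21)+H(7): 28≡2 → C
J(9)+I(8): 17 → R
V(21)+X(23): 44≡18 → S
B(1)+Z(25): 26≡0 → A
Q(16)+Y(24): 40≡14 → O
V(21)+H(7): 28≡2 → C
X(23)+I(8): 31≡5 → F
Y(24)+X(23): 47≡21 → V
Y(24)+Z(25): 49≡23 → X
I(8)+Y(24): 32≡6 → G
N(13)+H(7): 20 → U
X(23)+I(8): 31≡5 → F
O(14)+X(23): 37≡11 → L
O(14)+Z(25): 39≡13 → N

LCRSAOCFVXGUFLN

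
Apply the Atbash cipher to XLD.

COW

X(23) → C(2)
L(11) → O(14)
D(3) → W(22)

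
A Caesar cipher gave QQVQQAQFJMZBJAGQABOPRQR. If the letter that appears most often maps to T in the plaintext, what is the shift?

23

The most frequent ciphertext letter is Q (appears 7 times).
Q is position 16; T is position 19.
Shift = -3≡23.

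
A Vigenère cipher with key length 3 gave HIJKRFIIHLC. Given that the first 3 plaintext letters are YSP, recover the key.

Subtract each crib letter from the matching ciphertext letter (mod 26):
H(7)−Y(24)=-17≡9 → J
I(8)−S(18)=-10≡16 → Q
J(9)−P(15)=-6≡20 → U

JQU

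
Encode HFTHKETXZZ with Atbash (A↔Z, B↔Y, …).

SUGSPVGCAA

H(7) → S(18)
F(5) → U(20)
T(19) → G(6)
H(7) → S(18)
K(10) → P(15)
E(4) → V(21)
T(19) → G(6)
X(23) → C(2)
Z(25) → A(0)
Z(25) → A(0)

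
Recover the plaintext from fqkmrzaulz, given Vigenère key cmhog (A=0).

Repeat the key across the ciphertext: cmhogcmhog
f(5)−c(2): 3 → d
q(16)−m(12): 4 → e
k(10)−h(7): 3 → d
m(12)−o(14): -2≡24 → y
r(17)−g(6): 11 → l
z(25)−c(2): 23 → x
a(0)−m(12): -12≡14 → o
u(20)−h(7): 13 → n
l(11)−o(14): -3≡23 → x
z(25)−g(6): 19 → t

dedylxonxt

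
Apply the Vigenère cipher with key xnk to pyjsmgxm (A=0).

mltpzquz

Repeat the key across the message: xnkxnkxn
p(15)+x(23): 38≡12 → m
y(24)+n(13): 37≡11 → l
j(9)+k(10): 19 → t
s(18)+x(23): 41≡15 → p
m(12)+n(13): 25 → z
g(6)+k(10): 16 → q
x(23)+x(23): 46≡20 → u
m(12)+n(13): 25 → z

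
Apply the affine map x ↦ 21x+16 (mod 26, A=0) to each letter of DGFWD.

BMRKB

D(3): 21·3+16=79≡1 → B
G(6): 21·6+16=142≡12 → M
F(5): 21·5+16=121≡17 → R
W(22): 21·22+16=478≡10 → K
D(3): 21·3+16=79≡1 → B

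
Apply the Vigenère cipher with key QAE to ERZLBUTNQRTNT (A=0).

URDBBYJNUHTRJ

Repeat the key across the message: QAEQAEQAEQAEQ
E(4)+Q(16): 20 → U
R(17)+A(0): 17 → R
Z(25)+E(4): 29≡3 → D
L(11)+Q(16): 27≡1 → B
B(1)+A(0): 1 → B
U(20)+E(4): 24 → Y
T(19)+Q(16): 35≡9 → J
N(13)+A(0): 13 → N
Q(16)+E(4): 20 → U
R(17)+Q(16): 33≡7 → H
T(19)+A(0): 19 → T
N(13)+E(4): 17 → R
T(19)+Q(16): 35≡9 → J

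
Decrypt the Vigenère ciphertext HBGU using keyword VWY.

Repeat the key across the ciphertext: VWYV
H(7)−V(21): -14≡12 → M
B(1)−W(22): -21≡5 → F
G(6)−Y(24): -18≡8 → I
U(20)−V(21): -1≡25 → Z

MFIZ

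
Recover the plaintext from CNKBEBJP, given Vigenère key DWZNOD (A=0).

ZRLOQYGT

Repeat the key across the ciphertext: DWZNODDW
C(2)−D(3): -1≡25 → Z
N(13)−W(22): -9≡17 → R
K(10)−Z(25): -15≡11 → L
B(1)−N(13): -12≡14 → O
E(4)−O(14): -10≡16 → Q
B(1)−D(3): -2≡24 → Y
J(9)−D(3): 6 → G
P(15)−W(22): -7≡19 → T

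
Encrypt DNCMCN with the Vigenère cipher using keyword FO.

Repeat the key across the message: FOFOFO
D(3)+F(5): 8 → I
N(13)+O(14): 27≡1 → B
C(2)+F(5): 7 → H
M(12)+O(14): 26≡0 → A
C(2)+F(5): 7 → H
N(13)+O(14): 27≡1 → B

IBHAHB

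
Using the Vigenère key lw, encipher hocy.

Repeat the key across the message: lwlw
h(7)+l(11): 18 → s
o(14)+w(22): 36≡10 → k
c(2)+l(11): 13 → n
y(24)+w(22): 46≡20 → u

sknu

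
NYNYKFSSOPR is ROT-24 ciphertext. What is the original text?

N(13): 13−24=-11≡15 → P
Y(24): 24−24=0 → A
N(13): 13−24=-11≡15 → P
Y(24): 24−24=0 → A
K(10): 10−24=-14≡12 → M
F(5): 5−24=-19≡7 → H
S(18): 18−24=-6≡20 → U
S(18): 18−24=-6≡20 → U
O(14): 14−24=-10≡16 → Q
P(15): 15−24=-9≡17 → R
R(17): 17−24=-7≡19 → T

PAPAMHUUQRT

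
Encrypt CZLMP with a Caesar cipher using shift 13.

C(2): 2+13=15 → P
Z(25): 25+13=38≡12 → M
L(11): 11+13=24 → Y
M(12): 12+13=25 → Z
P(15): 15+13=28≡2 → C

PMYZC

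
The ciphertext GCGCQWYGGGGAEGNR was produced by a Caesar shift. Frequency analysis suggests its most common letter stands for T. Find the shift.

The most frequent ciphertext letter is G (appears 7 times).
G is position 6; T is position 19.
Shift = -13≡13.

13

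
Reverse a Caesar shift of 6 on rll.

r(17): 17−6=11 → l
l(11): 11−6=5 → f
l(11): 11−6=5 → f

lff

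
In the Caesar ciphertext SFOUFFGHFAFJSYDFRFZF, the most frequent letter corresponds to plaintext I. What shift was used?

The most frequent ciphertext letter is F (appears 8 times).
F is position 5; I is position 8.
Shift = -3≡23.

23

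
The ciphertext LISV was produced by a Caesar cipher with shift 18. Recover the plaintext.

L(11): 11−18=-7≡19 → T
I(8): 8−18=-10≡16 → Q
S(18): 18−18=0 → A
V(21): 21−18=3 → D

TQAD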